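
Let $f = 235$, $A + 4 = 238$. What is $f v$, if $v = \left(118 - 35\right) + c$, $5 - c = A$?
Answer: $-34310$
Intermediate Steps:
$A = 234$ ($A = -4 + 238 = 234$)
$c = -229$ ($c = 5 - 234 = -229$)
$v = -146$ ($v = \left(118 - 35\right) - 229 = 83 - 229 = -146$)
$f v = 235 \left(-146\right) = -34310$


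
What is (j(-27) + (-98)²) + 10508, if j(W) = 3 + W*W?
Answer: 20844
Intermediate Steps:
j(W) = 3 + W²
(j(-27) + (-98)²) + 10508 = ((3 + (-27)²) + (-98)²) + 10508 = ((3 + 729) + 9604) + 10508 = (732 + 9604) + 10508 = 10336 + 10508 = 20844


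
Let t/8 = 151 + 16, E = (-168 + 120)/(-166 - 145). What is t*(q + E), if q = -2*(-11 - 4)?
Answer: 12529008/311 ≈ 40286.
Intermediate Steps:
E = 48/311 (E = -48/(-311) = -48*(-1/311) = 48/311 ≈ 0.15434)
q = 30 (q = -2*(-15) = 30)
t = 1336 (t = 8*(151 + 16) = 8*167 = 1336)
t*(q + E) = 1336*(30 + 48/311) = 1336*(9378/311) = 12529008/311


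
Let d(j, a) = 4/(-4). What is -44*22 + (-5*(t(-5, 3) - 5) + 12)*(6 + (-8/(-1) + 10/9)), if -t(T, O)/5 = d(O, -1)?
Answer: -2360/3 ≈ -786.67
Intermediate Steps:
d(j, a) = -1 (d(j, a) = 4*(-¼) = -1)
t(T, O) = 5 (t(T, O) = -5*(-1) = 5)
-44*22 + (-5*(t(-5, 3) - 5) + 12)*(6 + (-8/(-1) + 10/9)) = -44*22 + (-5*(5 - 5) + 12)*(6 + (-8/(-1) + 10/9)) = -968 + (-5*0 + 12)*(6 + (-8*(-1) + 10*(⅑))) = -968 + (0 + 12)*(6 + (8 + 10/9)) = -968 + 12*(6 + 82/9) = -968 + 12*(136/9) = -968 + 544/3 = -2360/3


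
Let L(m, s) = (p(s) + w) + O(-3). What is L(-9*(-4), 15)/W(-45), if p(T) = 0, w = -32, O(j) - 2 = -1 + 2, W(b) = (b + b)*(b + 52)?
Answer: 29/630 ≈ 0.046032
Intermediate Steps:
W(b) = 2*b*(52 + b) (W(b) = (2*b)*(52 + b) = 2*b*(52 + b))
O(j) = 3 (O(j) = 2 + (-1 + 2) = 2 + 1 = 3)
L(m, s) = -29 (L(m, s) = (0 - 32) + 3 = -32 + 3 = -29)
L(-9*(-4), 15)/W(-45) = -29*(-1/(90*(52 - 45))) = -29/(2*(-45)*7) = -29/(-630) = -29*(-1/630) = 29/630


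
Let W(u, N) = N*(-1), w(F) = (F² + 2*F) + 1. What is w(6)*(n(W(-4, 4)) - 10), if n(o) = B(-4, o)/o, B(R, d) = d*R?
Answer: -686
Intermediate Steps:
w(F) = 1 + F² + 2*F
W(u, N) = -N
B(R, d) = R*d
n(o) = -4 (n(o) = (-4*o)/o = -4)
w(6)*(n(W(-4, 4)) - 10) = (1 + 6² + 2*6)*(-4 - 10) = (1 + 36 + 12)*(-14) = 49*(-14) = -686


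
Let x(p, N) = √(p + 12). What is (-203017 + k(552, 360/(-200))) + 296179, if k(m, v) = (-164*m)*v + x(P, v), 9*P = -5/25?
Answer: 1280562/5 + 7*√55/15 ≈ 2.5612e+5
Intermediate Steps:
P = -1/45 (P = (-5/25)/9 = (-5*1/25)/9 = (⅑)*(-⅕) = -1/45 ≈ -0.022222)
x(p, N) = √(12 + p)
k(m, v) = 7*√55/15 - 164*m*v (k(m, v) = (-164*m)*v + √(12 - 1/45) = -164*m*v + √(539/45) = -164*m*v + 7*√55/15 = 7*√55/15 - 164*m*v)
(-203017 + k(552, 360/(-200))) + 296179 = (-203017 + (7*√55/15 - 164*552*360/(-200))) + 296179 = (-203017 + (7*√55/15 - 164*552*360*(-1/200))) + 296179 = (-203017 + (7*√55/15 - 164*552*(-9/5))) + 296179 = (-203017 + (7*√55/15 + 814752/5)) + 296179 = (-203017 + (814752/5 + 7*√55/15)) + 296179 = (-200333/5 + 7*√55/15) + 296179 = 1280562/5 + 7*√55/15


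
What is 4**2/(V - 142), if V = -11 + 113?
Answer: -2/5 ≈ -0.40000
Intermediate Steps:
V = 102
4**2/(V - 142) = 4**2/(102 - 142) = 16/(-40) = 16*(-1/40) = -2/5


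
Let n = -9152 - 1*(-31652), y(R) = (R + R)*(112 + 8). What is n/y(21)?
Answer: 125/28 ≈ 4.4643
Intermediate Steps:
y(R) = 240*R (y(R) = (2*R)*120 = 240*R)
n = 22500 (n = -9152 + 31652 = 22500)
n/y(21) = 22500/((240*21)) = 22500/5040 = 22500*(1/5040) = 125/28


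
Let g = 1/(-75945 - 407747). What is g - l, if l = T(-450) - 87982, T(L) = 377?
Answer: 42373837659/483692 ≈ 87605.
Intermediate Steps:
g = -1/483692 (g = 1/(-483692) = -1/483692 ≈ -2.0674e-6)
l = -87605 (l = 377 - 87982 = -87605)
g - l = -1/483692 - 1*(-87605) = -1/483692 + 87605 = 42373837659/483692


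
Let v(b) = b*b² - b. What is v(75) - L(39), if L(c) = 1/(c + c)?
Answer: 32900399/78 ≈ 4.2180e+5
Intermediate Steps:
L(c) = 1/(2*c)
v(b) = b³ - b
v(75) - L(39) = (75³ - 1*75) - 1/(2*39) = (421875 - 75) - 1/(2*39) = 421800 - 1*1/78 = 421800 - 1/78 = 32900399/78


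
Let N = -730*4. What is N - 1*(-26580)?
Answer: 23660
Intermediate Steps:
N = -2920
N - 1*(-26580) = -2920 - 1*(-26580) = -2920 + 26580 = 23660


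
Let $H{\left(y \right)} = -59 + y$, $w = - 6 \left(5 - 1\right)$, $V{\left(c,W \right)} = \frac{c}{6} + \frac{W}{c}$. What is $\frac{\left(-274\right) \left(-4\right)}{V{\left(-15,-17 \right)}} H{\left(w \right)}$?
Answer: $\frac{2729040}{41} \approx 66562.0$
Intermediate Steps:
$V{\left(c,W \right)} = \frac{c}{6} + \frac{W}{c}$ ($V{\left(c,W \right)} = c \frac{1}{6} + \frac{W}{c} = \frac{c}{6} + \frac{W}{c}$)
$w = -24$ ($w = \left(-6\right) 4 = -24$)
$\frac{\left(-274\right) \left(-4\right)}{V{\left(-15,-17 \right)}} H{\left(w \right)} = \frac{\left(-274\right) \left(-4\right)}{\frac{1}{6} \left(-15\right) - \frac{17}{-15}} \left(-59 - 24\right) = \frac{1096}{- \frac{5}{2} - - \frac{17}{15}} \left(-83\right) = \frac{1096}{- \frac{5}{2} + \frac{17}{15}} \left(-83\right) = \frac{1096}{- \frac{41}{30}} \left(-83\right) = 1096 \left(- \frac{30}{41}\right) \left(-83\right) = \left(- \frac{32880}{41}\right) \left(-83\right) = \frac{2729040}{41}$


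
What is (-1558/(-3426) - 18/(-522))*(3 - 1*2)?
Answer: 24304/49677 ≈ 0.48924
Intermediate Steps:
(-1558/(-3426) - 18/(-522))*(3 - 1*2) = (-1558*(-1/3426) - 18*(-1/522))*(3 - 2) = (779/1713 + 1/29)*1 = (24304/49677)*1 = 24304/49677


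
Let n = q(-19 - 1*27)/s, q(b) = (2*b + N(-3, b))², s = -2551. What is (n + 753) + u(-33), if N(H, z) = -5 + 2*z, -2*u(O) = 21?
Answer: 3716793/5102 ≈ 728.50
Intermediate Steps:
u(O) = -21/2 (u(O) = -½*21 = -21/2)
q(b) = (-5 + 4*b)² (q(b) = (2*b + (-5 + 2*b))² = (-5 + 4*b)²)
n = -35721/2551 (n = (-5 + 4*(-19 - 1*27))²/(-2551) = (-5 + 4*(-19 - 27))²*(-1/2551) = (-5 + 4*(-46))²*(-1/2551) = (-5 - 184)²*(-1/2551) = (-189)²*(-1/2551) = 35721*(-1/2551) = -35721/2551 ≈ -14.003)
(n + 753) + u(-33) = (-35721/2551 + 753) - 21/2 = 1885182/2551 - 21/2 = 3716793/5102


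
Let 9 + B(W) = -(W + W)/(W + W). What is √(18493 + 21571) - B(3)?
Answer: 10 + 8*√626 ≈ 210.16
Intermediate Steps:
B(W) = -10 (B(W) = -9 - (W + W)/(W + W) = -9 - 2*W/(2*W) = -9 - 2*W*1/(2*W) = -9 - 1*1 = -9 - 1 = -10)
√(18493 + 21571) - B(3) = √(18493 + 21571) - 1*(-10) = √40064 + 10 = 8*√626 + 10 = 10 + 8*√626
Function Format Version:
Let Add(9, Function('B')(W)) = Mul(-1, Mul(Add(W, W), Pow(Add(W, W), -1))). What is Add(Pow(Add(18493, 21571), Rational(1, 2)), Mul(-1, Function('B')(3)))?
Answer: Add(10, Mul(8, Pow(626, Rational(1, 2)))) ≈ 210.16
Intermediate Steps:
Function('B')(W) = -10 (Function('B')(W) = Add(-9, Mul(-1, Mul(Add(W, W), Pow(Add(W, W), -1)))) = Add(-9, Mul(-1, Mul(Mul(2, W), Pow(Mul(2, W), -1)))) = Add(-9, Mul(-1, Mul(Mul(2, W), Mul(Rational(1, 2), Pow(W, -1))))) = Add(-9, Mul(-1, 1)) = Add(-9, -1) = -10)
Add(Pow(Add(18493, 21571), Rational(1, 2)), Mul(-1, Function('B')(3))) = Add(Pow(Add(18493, 21571), Rational(1, 2)), Mul(-1, -10)) = Add(Pow(40064, Rational(1, 2)), 10) = Add(Mul(8, Pow(626, Rational(1, 2))), 10) = Add(10, Mul(8, Pow(626, Rational(1, 2))))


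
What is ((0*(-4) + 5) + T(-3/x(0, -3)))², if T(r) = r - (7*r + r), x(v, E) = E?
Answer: 4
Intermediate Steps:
T(r) = -7*r (T(r) = r - 8*r = -7*r)
((0*(-4) + 5) + T(-3/x(0, -3)))² = ((0*(-4) + 5) - (-21)/(-3))² = ((0 + 5) - (-21)*(-1)/3)² = (5 - 7*1)² = (5 - 7)² = (-2)² = 4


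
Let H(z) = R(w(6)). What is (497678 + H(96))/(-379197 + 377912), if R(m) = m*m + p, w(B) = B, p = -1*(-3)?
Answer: -497717/1285 ≈ -387.33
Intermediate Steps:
p = 3
R(m) = 3 + m² (R(m) = m*m + 3 = m² + 3 = 3 + m²)
H(z) = 39 (H(z) = 3 + 6² = 3 + 36 = 39)
(497678 + H(96))/(-379197 + 377912) = (497678 + 39)/(-379197 + 377912) = 497717/(-1285) = 497717*(-1/1285) = -497717/1285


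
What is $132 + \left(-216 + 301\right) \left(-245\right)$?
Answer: $-20693$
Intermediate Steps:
$132 + \left(-216 + 301\right) \left(-245\right) = 132 + 85 \left(-245\right) = 132 - 20825 = -20693$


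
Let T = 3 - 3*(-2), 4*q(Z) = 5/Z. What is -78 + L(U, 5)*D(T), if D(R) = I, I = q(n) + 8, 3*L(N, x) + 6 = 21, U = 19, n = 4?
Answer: -583/16 ≈ -36.438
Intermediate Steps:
q(Z) = 5/(4*Z) (q(Z) = (5/Z)/4 = 5/(4*Z))
L(N, x) = 5 (L(N, x) = -2 + (⅓)*21 = -2 + 7 = 5)
T = 9 (T = 3 + 6 = 9)
I = 133/16 (I = (5/4)/4 + 8 = (5/4)*(¼) + 8 = 5/16 + 8 = 133/16 ≈ 8.3125)
D(R) = 133/16
-78 + L(U, 5)*D(T) = -78 + 5*(133/16) = -78 + 665/16 = -583/16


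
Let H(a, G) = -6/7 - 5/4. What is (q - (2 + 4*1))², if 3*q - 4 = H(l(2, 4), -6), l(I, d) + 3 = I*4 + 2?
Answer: 203401/7056 ≈ 28.827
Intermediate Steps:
l(I, d) = -1 + 4*I (l(I, d) = -3 + (I*4 + 2) = -3 + (4*I + 2) = -3 + (2 + 4*I) = -1 + 4*I)
H(a, G) = -59/28 (H(a, G) = -6*⅐ - 5*¼ = -6/7 - 5/4 = -59/28)
q = 53/84 (q = 4/3 + (⅓)*(-59/28) = 4/3 - 59/84 = 53/84 ≈ 0.63095)
(q - (2 + 4*1))² = (53/84 - (2 + 4*1))² = (53/84 - (2 + 4))² = (53/84 - 1*6)² = (53/84 - 6)² = (-451/84)² = 203401/7056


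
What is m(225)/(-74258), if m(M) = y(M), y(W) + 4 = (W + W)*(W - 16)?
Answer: -47023/37129 ≈ -1.2665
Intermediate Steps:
y(W) = -4 + 2*W*(-16 + W) (y(W) = -4 + (W + W)*(W - 16) = -4 + (2*W)*(-16 + W) = -4 + 2*W*(-16 + W))
m(M) = -4 - 32*M + 2*M²
m(225)/(-74258) = (-4 - 32*225 + 2*225²)/(-74258) = (-4 - 7200 + 2*50625)*(-1/74258) = (-4 - 7200 + 101250)*(-1/74258) = 94046*(-1/74258) = -47023/37129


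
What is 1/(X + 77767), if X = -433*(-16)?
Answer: 1/84695 ≈ 1.1807e-5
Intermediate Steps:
X = 6928
1/(X + 77767) = 1/(6928 + 77767) = 1/84695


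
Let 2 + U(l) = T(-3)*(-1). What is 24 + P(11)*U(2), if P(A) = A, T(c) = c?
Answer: 35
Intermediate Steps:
U(l) = 1 (U(l) = -2 - 3*(-1) = -2 + 3 = 1)
24 + P(11)*U(2) = 24 + 11*1 = 24 + 11 = 35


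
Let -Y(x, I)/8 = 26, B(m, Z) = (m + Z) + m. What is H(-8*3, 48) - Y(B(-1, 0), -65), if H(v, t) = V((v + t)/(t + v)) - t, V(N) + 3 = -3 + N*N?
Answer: 155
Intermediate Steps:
B(m, Z) = Z + 2*m (B(m, Z) = (Z + m) + m = Z + 2*m)
V(N) = -6 + N² (V(N) = -3 + (-3 + N*N) = -3 + (-3 + N²) = -6 + N²)
Y(x, I) = -208 (Y(x, I) = -8*26 = -208)
H(v, t) = -5 - t (H(v, t) = (-6 + ((v + t)/(t + v))²) - t = (-6 + ((t + v)/(t + v))²) - t = (-6 + 1²) - t = (-6 + 1) - t = -5 - t)
H(-8*3, 48) - Y(B(-1, 0), -65) = (-5 - 1*48) - 1*(-208) = (-5 - 48) + 208 = -53 + 208 = 155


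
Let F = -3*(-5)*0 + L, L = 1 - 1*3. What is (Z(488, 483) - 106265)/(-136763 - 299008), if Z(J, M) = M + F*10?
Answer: 105802/435771 ≈ 0.24279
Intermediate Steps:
L = -2 (L = 1 - 3 = -2)
F = -2 (F = -3*(-5)*0 - 2 = 15*0 - 2 = 0 - 2 = -2)
Z(J, M) = -20 + M (Z(J, M) = M - 2*10 = M - 20 = -20 + M)
(Z(488, 483) - 106265)/(-136763 - 299008) = ((-20 + 483) - 106265)/(-136763 - 299008) = (463 - 106265)/(-435771) = -105802*(-1/435771) = 105802/435771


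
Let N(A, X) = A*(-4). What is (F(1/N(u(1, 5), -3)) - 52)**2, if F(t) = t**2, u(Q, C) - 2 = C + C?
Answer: 14353717249/5308416 ≈ 2704.0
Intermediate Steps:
u(Q, C) = 2 + 2*C (u(Q, C) = 2 + (C + C) = 2 + 2*C)
N(A, X) = -4*A
(F(1/N(u(1, 5), -3)) - 52)**2 = ((1/(-4*(2 + 2*5)))**2 - 52)**2 = ((1/(-4*(2 + 10)))**2 - 52)**2 = ((1/(-4*12))**2 - 52)**2 = ((1/(-48))**2 - 52)**2 = ((-1/48)**2 - 52)**2 = (1/2304 - 52)**2 = (-119807/2304)**2 = 14353717249/5308416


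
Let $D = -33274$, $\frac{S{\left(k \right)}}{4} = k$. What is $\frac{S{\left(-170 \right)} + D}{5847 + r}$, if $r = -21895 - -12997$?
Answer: $\frac{11318}{1017} \approx 11.129$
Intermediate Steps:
$S{\left(k \right)} = 4 k$
$r = -8898$ ($r = -21895 + 12997 = -8898$)
$\frac{S{\left(-170 \right)} + D}{5847 + r} = \frac{4 \left(-170\right) - 33274}{5847 - 8898} = \frac{-680 - 33274}{-3051} = \left(-33954\right) \left(- \frac{1}{3051}\right) = \frac{11318}{1017}$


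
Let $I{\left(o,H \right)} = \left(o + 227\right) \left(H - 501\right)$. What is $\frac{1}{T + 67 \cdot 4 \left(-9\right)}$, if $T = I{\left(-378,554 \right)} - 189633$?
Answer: $- \frac{1}{200048} \approx -4.9988 \cdot 10^{-6}$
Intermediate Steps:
$I{\left(o,H \right)} = \left(-501 + H\right) \left(227 + o\right)$ ($I{\left(o,H \right)} = \left(227 + o\right) \left(-501 + H\right) = \left(-501 + H\right) \left(227 + o\right)$)
$T = -197636$ ($T = \left(-113727 - -189378 + 227 \cdot 554 + 554 \left(-378\right)\right) - 189633 = \left(-113727 + 189378 + 125758 - 209412\right) - 189633 = -8003 - 189633 = -197636$)
$\frac{1}{T + 67 \cdot 4 \left(-9\right)} = \frac{1}{-197636 + 67 \cdot 4 \left(-9\right)} = \frac{1}{-197636 + 268 \left(-9\right)} = \frac{1}{-197636 - 2412} = \frac{1}{-200048} = - \frac{1}{200048}$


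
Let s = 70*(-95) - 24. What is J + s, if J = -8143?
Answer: -14817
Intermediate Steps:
s = -6674 (s = -6650 - 24 = -6674)
J + s = -8143 - 6674 = -14817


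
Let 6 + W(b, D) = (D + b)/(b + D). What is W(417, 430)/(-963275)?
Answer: 1/192655 ≈ 5.1906e-6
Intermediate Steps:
W(b, D) = -5 (W(b, D) = -6 + (D + b)/(b + D) = -6 + (D + b)/(D + b) = -6 + 1 = -5)
W(417, 430)/(-963275) = -5/(-963275) = -5*(-1/963275) = 1/192655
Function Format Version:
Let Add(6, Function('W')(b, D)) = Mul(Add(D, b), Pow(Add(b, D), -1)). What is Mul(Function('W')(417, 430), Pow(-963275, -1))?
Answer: Rational(1, 192655) ≈ 5.1906e-6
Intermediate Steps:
Function('W')(b, D) = -5 (Function('W')(b, D) = Add(-6, Mul(Add(D, b), Pow(Add(b, D), -1))) = Add(-6, Mul(Add(D, b), Pow(Add(D, b), -1))) = Add(-6, 1) = -5)
Mul(Function('W')(417, 430), Pow(-963275, -1)) = Mul(-5, Pow(-963275, -1)) = Mul(-5, Rational(-1, 963275)) = Rational(1, 192655)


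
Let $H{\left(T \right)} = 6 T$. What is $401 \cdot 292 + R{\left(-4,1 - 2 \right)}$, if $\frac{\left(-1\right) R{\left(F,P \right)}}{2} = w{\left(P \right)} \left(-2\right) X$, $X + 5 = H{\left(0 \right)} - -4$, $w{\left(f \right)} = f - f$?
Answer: $117092$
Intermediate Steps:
$w{\left(f \right)} = 0$
$X = -1$ ($X = -5 + \left(6 \cdot 0 - -4\right) = -5 + \left(0 + 4\right) = -5 + 4 = -1$)
$R{\left(F,P \right)} = 0$ ($R{\left(F,P \right)} = - 2 \cdot 0 \left(-2\right) \left(-1\right) = - 2 \cdot 0 \left(-1\right) = \left(-2\right) 0 = 0$)
$401 \cdot 292 + R{\left(-4,1 - 2 \right)} = 401 \cdot 292 + 0 = 117092 + 0 = 117092$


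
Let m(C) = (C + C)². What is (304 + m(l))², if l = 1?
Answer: 94864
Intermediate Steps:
m(C) = 4*C² (m(C) = (2*C)² = 4*C²)
(304 + m(l))² = (304 + 4*1²)² = (304 + 4*1)² = (304 + 4)² = 308² = 94864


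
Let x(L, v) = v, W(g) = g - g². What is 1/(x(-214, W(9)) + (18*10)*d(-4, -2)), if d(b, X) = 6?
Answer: 1/1008 ≈ 0.00099206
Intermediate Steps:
1/(x(-214, W(9)) + (18*10)*d(-4, -2)) = 1/(9*(1 - 1*9) + (18*10)*6) = 1/(9*(1 - 9) + 180*6) = 1/(9*(-8) + 1080) = 1/(-72 + 1080) = 1/1008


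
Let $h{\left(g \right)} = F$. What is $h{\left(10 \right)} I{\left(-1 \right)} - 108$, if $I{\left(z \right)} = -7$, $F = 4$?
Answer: $-136$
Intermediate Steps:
$h{\left(g \right)} = 4$
$h{\left(10 \right)} I{\left(-1 \right)} - 108 = 4 \left(-7\right) - 108 = -28 - 108 = -136$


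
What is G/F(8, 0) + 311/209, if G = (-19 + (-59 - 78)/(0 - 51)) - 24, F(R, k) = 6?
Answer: -167269/31977 ≈ -5.2309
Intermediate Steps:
G = -2056/51 (G = (-19 - 137/(-51)) - 24 = (-19 - 137*(-1/51)) - 24 = (-19 + 137/51) - 24 = -832/51 - 24 = -2056/51 ≈ -40.314)
G/F(8, 0) + 311/209 = -2056/51/6 + 311/209 = -2056/51*⅙ + 311*(1/209) = -1028/153 + 311/209 = -167269/31977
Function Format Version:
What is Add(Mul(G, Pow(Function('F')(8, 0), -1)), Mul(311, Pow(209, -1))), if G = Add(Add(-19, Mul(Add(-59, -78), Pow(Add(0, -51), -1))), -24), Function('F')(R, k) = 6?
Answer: Rational(-167269, 31977) ≈ -5.2309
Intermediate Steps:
G = Rational(-2056, 51) (G = Add(Add(-19, Mul(-137, Pow(-51, -1))), -24) = Add(Add(-19, Mul(-137, Rational(-1, 51))), -24) = Add(Add(-19, Rational(137, 51)), -24) = Add(Rational(-832, 51), -24) = Rational(-2056, 51) ≈ -40.314)
Add(Mul(G, Pow(Function('F')(8, 0), -1)), Mul(311, Pow(209, -1))) = Add(Mul(Rational(-2056, 51), Pow(6, -1)), Mul(311, Pow(209, -1))) = Add(Mul(Rational(-2056, 51), Rational(1, 6)), Mul(311, Rational(1, 209))) = Add(Rational(-1028, 153), Rational(311, 209)) = Rational(-167269, 31977)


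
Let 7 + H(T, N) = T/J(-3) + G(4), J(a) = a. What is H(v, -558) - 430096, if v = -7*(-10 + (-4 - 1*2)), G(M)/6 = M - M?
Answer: -1290421/3 ≈ -4.3014e+5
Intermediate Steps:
G(M) = 0 (G(M) = 6*(M - M) = 6*0 = 0)
v = 112 (v = -7*(-10 + (-4 - 2)) = -7*(-10 - 6) = -7*(-16) = 112)
H(T, N) = -7 - T/3 (H(T, N) = -7 + (T/(-3) + 0) = -7 + (-T/3 + 0) = -7 - T/3)
H(v, -558) - 430096 = (-7 - ⅓*112) - 430096 = (-7 - 112/3) - 430096 = -133/3 - 430096 = -1290421/3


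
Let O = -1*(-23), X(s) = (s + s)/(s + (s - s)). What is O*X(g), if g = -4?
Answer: 46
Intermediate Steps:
X(s) = 2 (X(s) = (2*s)/(s + 0) = (2*s)/s = 2)
O = 23
O*X(g) = 23*2 = 46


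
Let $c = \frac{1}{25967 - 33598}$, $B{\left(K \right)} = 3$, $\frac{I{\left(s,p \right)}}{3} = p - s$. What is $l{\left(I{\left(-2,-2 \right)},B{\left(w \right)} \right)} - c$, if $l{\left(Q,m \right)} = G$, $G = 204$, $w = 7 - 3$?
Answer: $\frac{1556725}{7631} \approx 204.0$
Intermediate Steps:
$I{\left(s,p \right)} = - 3 s + 3 p$ ($I{\left(s,p \right)} = 3 \left(p - s\right) = - 3 s + 3 p$)
$w = 4$ ($w = 7 - 3 = 4$)
$c = - \frac{1}{7631}$ ($c = \frac{1}{-7631} = - \frac{1}{7631} \approx -0.00013104$)
$l{\left(Q,m \right)} = 204$
$l{\left(I{\left(-2,-2 \right)},B{\left(w \right)} \right)} - c = 204 - - \frac{1}{7631} = 204 + \frac{1}{7631} = \frac{1556725}{7631}$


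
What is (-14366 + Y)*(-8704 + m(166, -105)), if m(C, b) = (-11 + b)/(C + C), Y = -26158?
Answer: 29277009564/83 ≈ 3.5274e+8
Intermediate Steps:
m(C, b) = (-11 + b)/(2*C) (m(C, b) = (-11 + b)/((2*C)) = (-11 + b)*(1/(2*C)) = (-11 + b)/(2*C))
(-14366 + Y)*(-8704 + m(166, -105)) = (-14366 - 26158)*(-8704 + (½)*(-11 - 105)/166) = -40524*(-8704 + (½)*(1/166)*(-116)) = -40524*(-8704 - 29/83) = -40524*(-722461/83) = 29277009564/83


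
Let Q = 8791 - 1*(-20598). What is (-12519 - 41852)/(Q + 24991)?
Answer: -54371/54380 ≈ -0.99983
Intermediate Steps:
Q = 29389 (Q = 8791 + 20598 = 29389)
(-12519 - 41852)/(Q + 24991) = (-12519 - 41852)/(29389 + 24991) = -54371/54380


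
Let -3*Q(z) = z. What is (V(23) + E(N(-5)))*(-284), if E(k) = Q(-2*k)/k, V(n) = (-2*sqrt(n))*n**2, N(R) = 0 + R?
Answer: -568/3 + 300472*sqrt(23) ≈ 1.4408e+6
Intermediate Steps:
Q(z) = -z/3
N(R) = R
V(n) = -2*n**(5/2)
E(k) = 2/3 (E(k) = (-(-2)*k/3)/k = (2*k/3)/k = 2/3)
(V(23) + E(N(-5)))*(-284) = (-1058*sqrt(23) + 2/3)*(-284) = (2/3 - 1058*sqrt(23))*(-284) = -568/3 + 300472*sqrt(23)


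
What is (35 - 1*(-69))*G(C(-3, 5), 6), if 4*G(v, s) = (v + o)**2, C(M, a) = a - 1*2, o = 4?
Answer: 1274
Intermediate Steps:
C(M, a) = -2 + a (C(M, a) = a - 2 = -2 + a)
G(v, s) = (4 + v)**2/4 (G(v, s) = (v + 4)**2/4 = (4 + v)**2/4)
(35 - 1*(-69))*G(C(-3, 5), 6) = (35 - 1*(-69))*((4 + (-2 + 5))**2/4) = (35 + 69)*((4 + 3)**2/4) = 104*((1/4)*7**2) = 104*((1/4)*49) = 104*(49/4) = 1274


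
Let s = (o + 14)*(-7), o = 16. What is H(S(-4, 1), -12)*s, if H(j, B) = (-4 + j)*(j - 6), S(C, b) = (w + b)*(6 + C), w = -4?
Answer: -25200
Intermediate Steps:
s = -210 (s = (16 + 14)*(-7) = 30*(-7) = -210)
S(C, b) = (-4 + b)*(6 + C)
H(j, B) = (-6 + j)*(-4 + j) (H(j, B) = (-4 + j)*(-6 + j) = (-6 + j)*(-4 + j))
H(S(-4, 1), -12)*s = (24 + (-24 - 4*(-4) + 6*1 - 4*1)**2 - 10*(-24 - 4*(-4) + 6*1 - 4*1))*(-210) = (24 + (-24 + 16 + 6 - 4)**2 - 10*(-24 + 16 + 6 - 4))*(-210) = (24 + (-6)**2 - 10*(-6))*(-210) = (24 + 36 + 60)*(-210) = 120*(-210) = -25200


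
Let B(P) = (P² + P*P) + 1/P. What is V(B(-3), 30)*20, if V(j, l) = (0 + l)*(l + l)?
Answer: 36000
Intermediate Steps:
B(P) = 1/P + 2*P² (B(P) = (P² + P²) + 1/P = 2*P² + 1/P = 1/P + 2*P²)
V(j, l) = 2*l² (V(j, l) = l*(2*l) = 2*l²)
V(B(-3), 30)*20 = (2*30²)*20 = (2*900)*20 = 1800*20 = 36000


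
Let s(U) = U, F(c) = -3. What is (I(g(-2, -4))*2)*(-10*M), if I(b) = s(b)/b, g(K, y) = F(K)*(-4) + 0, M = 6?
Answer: -120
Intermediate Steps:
g(K, y) = 12 (g(K, y) = -3*(-4) + 0 = 12 + 0 = 12)
I(b) = 1 (I(b) = b/b = 1)
(I(g(-2, -4))*2)*(-10*M) = (1*2)*(-10*6) = 2*(-60) = -120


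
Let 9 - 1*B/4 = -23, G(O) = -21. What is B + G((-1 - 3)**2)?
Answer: 107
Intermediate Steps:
B = 128 (B = 36 - 4*(-23) = 36 + 92 = 128)
B + G((-1 - 3)**2) = 128 - 21 = 107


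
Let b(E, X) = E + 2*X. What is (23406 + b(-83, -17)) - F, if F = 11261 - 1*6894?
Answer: 18922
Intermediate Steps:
F = 4367 (F = 11261 - 6894 = 4367)
(23406 + b(-83, -17)) - F = (23406 + (-83 + 2*(-17))) - 1*4367 = (23406 + (-83 - 34)) - 4367 = (23406 - 117) - 4367 = 23289 - 4367 = 18922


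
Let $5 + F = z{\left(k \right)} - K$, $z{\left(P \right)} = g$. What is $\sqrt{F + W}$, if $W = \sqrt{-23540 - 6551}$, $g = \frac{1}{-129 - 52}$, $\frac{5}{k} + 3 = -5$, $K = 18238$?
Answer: $\frac{\sqrt{-597659104 + 32761 i \sqrt{30091}}}{181} \approx 0.64215 + 135.07 i$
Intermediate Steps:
$k = - \frac{5}{8}$ ($k = \frac{5}{-3 - 5} = \frac{5}{-8} = 5 \left(- \frac{1}{8}\right) = - \frac{5}{8} \approx -0.625$)
$g = - \frac{1}{181}$ ($g = \frac{1}{-181} = - \frac{1}{181} \approx -0.0055249$)
$z{\left(P \right)} = - \frac{1}{181}$
$W = i \sqrt{30091}$ ($W = \sqrt{-30091} = i \sqrt{30091} \approx 173.47 i$)
$F = - \frac{3301984}{181}$ ($F = -5 - \frac{3301079}{181} = - \frac{3301984}{181} \approx -18243.0$)
$\sqrt{F + W} = \sqrt{- \frac{3301984}{181} + i \sqrt{30091}}$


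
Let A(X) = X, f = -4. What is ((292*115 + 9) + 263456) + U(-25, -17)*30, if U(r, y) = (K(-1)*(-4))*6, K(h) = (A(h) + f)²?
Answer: 279045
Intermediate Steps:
K(h) = (-4 + h)² (K(h) = (h - 4)² = (-4 + h)²)
U(r, y) = -600 (U(r, y) = ((-4 - 1)²*(-4))*6 = ((-5)²*(-4))*6 = (25*(-4))*6 = -100*6 = -600)
((292*115 + 9) + 263456) + U(-25, -17)*30 = ((292*115 + 9) + 263456) - 600*30 = ((33580 + 9) + 263456) - 18000 = (33589 + 263456) - 18000 = 297045 - 18000 = 279045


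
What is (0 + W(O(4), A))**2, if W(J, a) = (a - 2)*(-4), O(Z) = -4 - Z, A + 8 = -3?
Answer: 2704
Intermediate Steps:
A = -11 (A = -8 - 3 = -11)
W(J, a) = 8 - 4*a (W(J, a) = (-2 + a)*(-4) = 8 - 4*a)
(0 + W(O(4), A))**2 = (0 + (8 - 4*(-11)))**2 = (0 + (8 + 44))**2 = (0 + 52)**2 = 52**2 = 2704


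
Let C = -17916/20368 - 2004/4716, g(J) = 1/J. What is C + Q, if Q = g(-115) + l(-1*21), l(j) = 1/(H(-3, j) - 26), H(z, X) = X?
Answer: -14434539727/10816248180 ≈ -1.3345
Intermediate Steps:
l(j) = 1/(-26 + j) (l(j) = 1/(j - 26) = 1/(-26 + j))
C = -2610611/2001156 (C = -17916*1/20368 - 2004*1/4716 = -4479/5092 - 167/393 = -2610611/2001156 ≈ -1.3046)
Q = -162/5405 (Q = 1/(-115) + 1/(-26 - 1*21) = -1/115 + 1/(-26 - 21) = -1/115 + 1/(-47) = -1/115 - 1/47 = -162/5405 ≈ -0.029972)
C + Q = -2610611/2001156 - 162/5405 = -14434539727/10816248180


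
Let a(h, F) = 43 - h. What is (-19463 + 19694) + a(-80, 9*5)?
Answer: 354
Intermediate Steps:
(-19463 + 19694) + a(-80, 9*5) = (-19463 + 19694) + (43 - 1*(-80)) = 231 + (43 + 80) = 231 + 123 = 354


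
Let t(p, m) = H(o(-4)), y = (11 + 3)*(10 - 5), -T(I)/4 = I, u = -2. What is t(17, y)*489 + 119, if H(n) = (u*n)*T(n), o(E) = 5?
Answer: 97919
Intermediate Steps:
T(I) = -4*I
H(n) = 8*n² (H(n) = (-2*n)*(-4*n) = 8*n²)
y = 70 (y = 14*5 = 70)
t(p, m) = 200 (t(p, m) = 8*5² = 8*25 = 200)
t(17, y)*489 + 119 = 200*489 + 119 = 97800 + 119 = 97919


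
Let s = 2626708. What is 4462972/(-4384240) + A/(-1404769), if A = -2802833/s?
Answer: -36758902446722213/36110459738335885 ≈ -1.0180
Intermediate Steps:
A = -2802833/2626708 ≈ -1.0671
4462972/(-4384240) + A/(-1404769) = 4462972/(-4384240) - 2802833/2626708/(-1404769) = 4462972*(-1/4384240) - 2802833/2626708*(-1/1404769) = -1115743/1096060 + 2802833/3689917970452 = -36758902446722213/36110459738335885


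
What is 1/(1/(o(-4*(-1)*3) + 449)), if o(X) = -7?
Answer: 442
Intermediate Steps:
1/(1/(o(-4*(-1)*3) + 449)) = 1/(1/(-7 + 449)) = 1/(1/442) = 442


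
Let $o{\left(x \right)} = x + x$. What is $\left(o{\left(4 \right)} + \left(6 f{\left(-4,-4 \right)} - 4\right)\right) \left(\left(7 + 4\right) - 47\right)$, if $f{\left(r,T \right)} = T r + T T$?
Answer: $-7056$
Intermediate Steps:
$f{\left(r,T \right)} = T^{2} + T r$ ($f{\left(r,T \right)} = T r + T^{2} = T^{2} + T r$)
$o{\left(x \right)} = 2 x$
$\left(o{\left(4 \right)} + \left(6 f{\left(-4,-4 \right)} - 4\right)\right) \left(\left(7 + 4\right) - 47\right) = \left(2 \cdot 4 - \left(4 - 6 \left(- 4 \left(-4 - 4\right)\right)\right)\right) \left(\left(7 + 4\right) - 47\right) = \left(8 - \left(4 - 6 \left(\left(-4\right) \left(-8\right)\right)\right)\right) \left(11 - 47\right) = \left(8 + \left(6 \cdot 32 - 4\right)\right) \left(-36\right) = \left(8 + \left(192 - 4\right)\right) \left(-36\right) = \left(8 + 188\right) \left(-36\right) = 196 \left(-36\right) = -7056$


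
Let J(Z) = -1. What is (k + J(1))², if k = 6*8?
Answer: 2209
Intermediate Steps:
k = 48
(k + J(1))² = (48 - 1)² = 47² = 2209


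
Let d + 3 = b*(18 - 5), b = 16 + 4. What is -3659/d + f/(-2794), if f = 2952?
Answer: -5490955/359029 ≈ -15.294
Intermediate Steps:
b = 20
d = 257 (d = -3 + 20*(18 - 5) = -3 + 20*13 = -3 + 260 = 257)
-3659/d + f/(-2794) = -3659/257 + 2952/(-2794) = -3659*1/257 + 2952*(-1/2794) = -3659/257 - 1476/1397 = -5490955/359029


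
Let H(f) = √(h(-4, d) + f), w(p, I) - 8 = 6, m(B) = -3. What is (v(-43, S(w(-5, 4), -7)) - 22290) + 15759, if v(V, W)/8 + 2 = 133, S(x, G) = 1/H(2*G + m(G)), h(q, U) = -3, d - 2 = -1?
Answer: -5483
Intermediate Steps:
d = 1 (d = 2 - 1 = 1)
w(p, I) = 14 (w(p, I) = 8 + 6 = 14)
H(f) = √(-3 + f)
S(x, G) = (-6 + 2*G)^(-½) (S(x, G) = 1/(√(-3 + (2*G - 3))) = 1/(√(-3 + (-3 + 2*G))) = 1/(√(-6 + 2*G)) = (-6 + 2*G)^(-½))
v(V, W) = 1048 (v(V, W) = -16 + 8*133 = -16 + 1064 = 1048)
(v(-43, S(w(-5, 4), -7)) - 22290) + 15759 = (1048 - 22290) + 15759 = -21242 + 15759 = -5483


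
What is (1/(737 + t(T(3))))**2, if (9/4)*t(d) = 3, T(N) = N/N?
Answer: 9/4906225 ≈ 1.8344e-6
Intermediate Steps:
T(N) = 1
t(d) = 4/3 (t(d) = (4/9)*3 = 4/3)
(1/(737 + t(T(3))))**2 = (1/(737 + 4/3))**2 = (1/(2215/3))**2 = (3/2215)**2 = 9/4906225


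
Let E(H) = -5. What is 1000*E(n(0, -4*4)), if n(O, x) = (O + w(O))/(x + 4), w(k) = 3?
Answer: -5000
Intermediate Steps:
n(O, x) = (3 + O)/(4 + x) (n(O, x) = (O + 3)/(x + 4) = (3 + O)/(4 + x))
1000*E(n(0, -4*4)) = 1000*(-5) = -5000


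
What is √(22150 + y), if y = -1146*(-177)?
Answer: 4*√14062 ≈ 474.33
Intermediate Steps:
y = 202842
√(22150 + y) = √(22150 + 202842) = √224992 = 4*√14062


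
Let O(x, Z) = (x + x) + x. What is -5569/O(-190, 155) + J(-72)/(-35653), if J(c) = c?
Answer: 198592597/20322210 ≈ 9.7722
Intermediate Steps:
O(x, Z) = 3*x (O(x, Z) = 2*x + x = 3*x)
-5569/O(-190, 155) + J(-72)/(-35653) = -5569/(3*(-190)) - 72/(-35653) = -5569/(-570) - 72*(-1/35653) = -5569*(-1/570) + 72/35653 = 5569/570 + 72/35653 = 198592597/20322210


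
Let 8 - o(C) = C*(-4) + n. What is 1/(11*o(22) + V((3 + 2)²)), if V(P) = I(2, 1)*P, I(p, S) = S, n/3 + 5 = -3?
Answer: 1/1345 ≈ 0.00074349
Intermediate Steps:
n = -24 (n = -15 + 3*(-3) = -15 - 9 = -24)
o(C) = 32 + 4*C (o(C) = 8 - (C*(-4) - 24) = 8 - (-4*C - 24) = 8 - (-24 - 4*C) = 8 + (24 + 4*C) = 32 + 4*C)
V(P) = P (V(P) = 1*P = P)
1/(11*o(22) + V((3 + 2)²)) = 1/(11*(32 + 4*22) + (3 + 2)²) = 1/(11*(32 + 88) + 5²) = 1/(11*120 + 25) = 1/(1320 + 25) = 1/1345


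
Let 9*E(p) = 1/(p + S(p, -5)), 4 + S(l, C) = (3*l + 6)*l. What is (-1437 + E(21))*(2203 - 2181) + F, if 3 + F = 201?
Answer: -207251341/6597 ≈ -31416.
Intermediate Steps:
S(l, C) = -4 + l*(6 + 3*l) (S(l, C) = -4 + (3*l + 6)*l = -4 + (6 + 3*l)*l = -4 + l*(6 + 3*l))
F = 198 (F = -3 + 201 = 198)
E(p) = 1/(9*(-4 + 3*p² + 7*p)) (E(p) = 1/(9*(p + (-4 + 3*p² + 6*p))) = 1/(9*(-4 + 3*p² + 7*p)))
(-1437 + E(21))*(2203 - 2181) + F = (-1437 + 1/(9*(-4 + 3*21² + 7*21)))*(2203 - 2181) + 198 = (-1437 + 1/(9*(-4 + 3*441 + 147)))*22 + 198 = (-1437 + 1/(9*(-4 + 1323 + 147)))*22 + 198 = (-1437 + (⅑)/1466)*22 + 198 = (-1437 + (⅑)*(1/1466))*22 + 198 = (-1437 + 1/13194)*22 + 198 = -18959777/13194*22 + 198 = -208557547/6597 + 198 = -207251341/6597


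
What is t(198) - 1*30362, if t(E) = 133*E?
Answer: -4028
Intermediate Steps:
t(198) - 1*30362 = 133*198 - 1*30362 = 26334 - 30362 = -4028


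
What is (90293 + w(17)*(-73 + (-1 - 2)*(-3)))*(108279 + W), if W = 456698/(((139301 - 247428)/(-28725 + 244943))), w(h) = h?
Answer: -7764264462228855/108127 ≈ -7.1807e+10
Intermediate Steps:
W = -98746328164/108127 (W = 456698/((-108127/216218)) = 456698/((-108127*1/216218)) = 456698/(-108127/216218) = 456698*(-216218/108127) = -98746328164/108127 ≈ -9.1324e+5)
(90293 + w(17)*(-73 + (-1 - 2)*(-3)))*(108279 + W) = (90293 + 17*(-73 + (-1 - 2)*(-3)))*(108279 - 98746328164/108127) = (90293 + 17*(-73 - 3*(-3)))*(-87038444731/108127) = (90293 + 17*(-73 + 9))*(-87038444731/108127) = (90293 + 17*(-64))*(-87038444731/108127) = (90293 - 1088)*(-87038444731/108127) = 89205*(-87038444731/108127) = -7764264462228855/108127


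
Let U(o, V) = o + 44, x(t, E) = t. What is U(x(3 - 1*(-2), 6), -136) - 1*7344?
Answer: -7295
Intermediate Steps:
U(o, V) = 44 + o
U(x(3 - 1*(-2), 6), -136) - 1*7344 = (44 + (3 - 1*(-2))) - 1*7344 = (44 + (3 + 2)) - 7344 = (44 + 5) - 7344 = 49 - 7344 = -7295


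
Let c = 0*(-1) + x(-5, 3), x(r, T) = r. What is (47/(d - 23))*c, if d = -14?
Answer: 235/37 ≈ 6.3513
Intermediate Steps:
c = -5 (c = 0*(-1) - 5 = 0 - 5 = -5)
(47/(d - 23))*c = (47/(-14 - 23))*(-5) = (47/(-37))*(-5) = (47*(-1/37))*(-5) = -47/37*(-5) = 235/37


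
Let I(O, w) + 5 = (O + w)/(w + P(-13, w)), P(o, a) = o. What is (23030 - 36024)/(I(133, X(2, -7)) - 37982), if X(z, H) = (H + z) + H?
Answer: 162425/474898 ≈ 0.34202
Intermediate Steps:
X(z, H) = z + 2*H
I(O, w) = -5 + (O + w)/(-13 + w) (I(O, w) = -5 + (O + w)/(w - 13) = -5 + (O + w)/(-13 + w))
(23030 - 36024)/(I(133, X(2, -7)) - 37982) = (23030 - 36024)/((65 + 133 - 4*(2 + 2*(-7)))/(-13 + (2 + 2*(-7))) - 37982) = -12994/((65 + 133 - 4*(2 - 14))/(-13 + (2 - 14)) - 37982) = -12994/((65 + 133 - 4*(-12))/(-13 - 12) - 37982) = -12994/((65 + 133 + 48)/(-25) - 37982) = -12994/(-1/25*246 - 37982) = -12994/(-246/25 - 37982) = -12994/(-949796/25) = -12994*(-25/949796) = 162425/474898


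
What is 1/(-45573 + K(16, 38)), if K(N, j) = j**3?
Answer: 1/9299 ≈ 0.00010754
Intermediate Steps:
1/(-45573 + K(16, 38)) = 1/(-45573 + 38**3) = 1/(-45573 + 54872) = 1/9299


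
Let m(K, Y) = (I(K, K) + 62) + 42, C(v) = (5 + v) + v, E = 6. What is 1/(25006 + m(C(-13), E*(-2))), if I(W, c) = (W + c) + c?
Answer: 1/25047 ≈ 3.9925e-5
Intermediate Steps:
C(v) = 5 + 2*v
I(W, c) = W + 2*c
m(K, Y) = 104 + 3*K (m(K, Y) = ((K + 2*K) + 62) + 42 = (3*K + 62) + 42 = (62 + 3*K) + 42 = 104 + 3*K)
1/(25006 + m(C(-13), E*(-2))) = 1/(25006 + (104 + 3*(5 + 2*(-13)))) = 1/(25006 + (104 + 3*(5 - 26))) = 1/(25006 + (104 + 3*(-21))) = 1/(25006 + (104 - 63)) = 1/(25006 + 41) = 1/25047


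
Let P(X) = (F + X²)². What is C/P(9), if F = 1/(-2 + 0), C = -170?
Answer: -680/25921 ≈ -0.026234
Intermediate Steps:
F = -½ (F = 1/(-2) = -½ ≈ -0.50000)
P(X) = (-½ + X²)²
C/P(9) = -170*4/(-1 + 2*9²)² = -170*4/(-1 + 2*81)² = -170*4/(-1 + 162)² = -170/((¼)*161²) = -170/((¼)*25921) = -170/25921/4 = -170*4/25921 = -680/25921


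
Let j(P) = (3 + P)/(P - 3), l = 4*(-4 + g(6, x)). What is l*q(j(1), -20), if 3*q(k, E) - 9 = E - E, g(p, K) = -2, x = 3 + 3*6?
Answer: -72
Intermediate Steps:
x = 21 (x = 3 + 18 = 21)
l = -24 (l = 4*(-4 - 2) = 4*(-6) = -24)
j(P) = (3 + P)/(-3 + P)
q(k, E) = 3 (q(k, E) = 3 + (E - E)/3 = 3 + (⅓)*0 = 3 + 0 = 3)
l*q(j(1), -20) = -24*3 = -72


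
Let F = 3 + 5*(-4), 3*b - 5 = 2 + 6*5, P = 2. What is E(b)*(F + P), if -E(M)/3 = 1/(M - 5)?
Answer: 135/22 ≈ 6.1364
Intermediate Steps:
b = 37/3 (b = 5/3 + (2 + 6*5)/3 = 5/3 + (2 + 30)/3 = 5/3 + (⅓)*32 = 5/3 + 32/3 = 37/3 ≈ 12.333)
E(M) = -3/(-5 + M) (E(M) = -3/(M - 5) = -3/(-5 + M))
F = -17 (F = 3 - 20 = -17)
E(b)*(F + P) = (-3/(-5 + 37/3))*(-17 + 2) = -3/22/3*(-15) = -3*3/22*(-15) = -9/22*(-15) = 135/22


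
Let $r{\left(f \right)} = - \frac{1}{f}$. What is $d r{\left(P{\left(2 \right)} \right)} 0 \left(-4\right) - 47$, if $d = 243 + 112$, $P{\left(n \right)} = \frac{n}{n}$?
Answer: $-47$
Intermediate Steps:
$P{\left(n \right)} = 1$
$d = 355$
$d r{\left(P{\left(2 \right)} \right)} 0 \left(-4\right) - 47 = 355 - 1^{-1} \cdot 0 \left(-4\right) - 47 = 355 \left(-1\right) 1 \cdot 0 \left(-4\right) - 47 = 355 \left(-1\right) 0 \left(-4\right) - 47 = 355 \cdot 0 \left(-4\right) - 47 = 355 \cdot 0 - 47 = 0 - 47 = -47$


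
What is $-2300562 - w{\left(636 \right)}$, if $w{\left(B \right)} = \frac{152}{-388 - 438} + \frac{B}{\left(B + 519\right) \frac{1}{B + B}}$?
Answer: $- \frac{52273171826}{22715} \approx -2.3013 \cdot 10^{6}$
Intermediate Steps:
$w{\left(B \right)} = - \frac{76}{413} + \frac{2 B^{2}}{519 + B}$ ($w{\left(B \right)} = \frac{152}{-826} + \frac{B}{\left(519 + B\right) \frac{1}{2 B}} = 152 \left(- \frac{1}{826}\right) + \frac{B}{\left(519 + B\right) \frac{1}{2 B}} = - \frac{76}{413} + \frac{B}{\frac{1}{2} \frac{1}{B} \left(519 + B\right)} = - \frac{76}{413} + B \frac{2 B}{519 + B} = - \frac{76}{413} + \frac{2 B^{2}}{519 + B}$)
$-2300562 - w{\left(636 \right)} = -2300562 - \frac{2 \left(-19722 - 24168 + 413 \cdot 636^{2}\right)}{413 \left(519 + 636\right)} = -2300562 - \frac{2 \left(-19722 - 24168 + 413 \cdot 404496\right)}{413 \cdot 1155} = -2300562 - \frac{2}{413} \cdot \frac{1}{1155} \left(-19722 - 24168 + 167056848\right) = -2300562 - \frac{2}{413} \cdot \frac{1}{1155} \cdot 167012958 = -2300562 - \frac{15905996}{22715} = - \frac{52273171826}{22715}$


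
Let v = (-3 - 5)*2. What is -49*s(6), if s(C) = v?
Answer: 784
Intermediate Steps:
v = -16 (v = -8*2 = -16)
s(C) = -16
-49*s(6) = -49*(-16) = 784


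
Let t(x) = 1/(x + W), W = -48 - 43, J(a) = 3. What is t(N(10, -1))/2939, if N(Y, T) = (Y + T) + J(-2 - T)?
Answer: -1/232181 ≈ -4.3070e-6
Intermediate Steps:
N(Y, T) = 3 + T + Y (N(Y, T) = (Y + T) + 3 = (T + Y) + 3 = 3 + T + Y)
W = -91
t(x) = 1/(-91 + x) (t(x) = 1/(x - 91) = 1/(-91 + x))
t(N(10, -1))/2939 = 1/((-91 + (3 - 1 + 10))*2939) = (1/2939)/(-91 + 12) = (1/2939)/(-79) = -1/79*1/2939 = -1/232181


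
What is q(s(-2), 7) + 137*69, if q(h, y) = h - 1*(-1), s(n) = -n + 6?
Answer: 9462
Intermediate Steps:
s(n) = 6 - n
q(h, y) = 1 + h (q(h, y) = h + 1 = 1 + h)
q(s(-2), 7) + 137*69 = (1 + (6 - 1*(-2))) + 137*69 = (1 + (6 + 2)) + 9453 = (1 + 8) + 9453 = 9 + 9453 = 9462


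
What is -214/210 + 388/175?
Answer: 629/525 ≈ 1.1981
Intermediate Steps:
-214/210 + 388/175 = -214*1/210 + 388*(1/175) = -107/105 + 388/175 = 629/525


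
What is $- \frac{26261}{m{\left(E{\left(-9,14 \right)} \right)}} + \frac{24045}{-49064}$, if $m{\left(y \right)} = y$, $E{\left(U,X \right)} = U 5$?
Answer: $\frac{1287387679}{2207880} \approx 583.09$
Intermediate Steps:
$E{\left(U,X \right)} = 5 U$
$- \frac{26261}{m{\left(E{\left(-9,14 \right)} \right)}} + \frac{24045}{-49064} = - \frac{26261}{5 \left(-9\right)} + \frac{24045}{-49064} = - \frac{26261}{-45} + 24045 \left(- \frac{1}{49064}\right) = \left(-26261\right) \left(- \frac{1}{45}\right) - \frac{24045}{49064} = \frac{26261}{45} - \frac{24045}{49064} = \frac{1287387679}{2207880}$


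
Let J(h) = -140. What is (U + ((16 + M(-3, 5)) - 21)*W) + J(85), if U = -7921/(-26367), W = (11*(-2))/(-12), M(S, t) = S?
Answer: -1356725/8789 ≈ -154.37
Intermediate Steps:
W = 11/6 (W = -22*(-1/12) = 11/6 ≈ 1.8333)
U = 7921/26367 (U = -7921*(-1/26367) = 7921/26367 ≈ 0.30041)
(U + ((16 + M(-3, 5)) - 21)*W) + J(85) = (7921/26367 + ((16 - 3) - 21)*(11/6)) - 140 = (7921/26367 + (13 - 21)*(11/6)) - 140 = (7921/26367 - 8*11/6) - 140 = (7921/26367 - 44/3) - 140 = -126265/8789 - 140 = -1356725/8789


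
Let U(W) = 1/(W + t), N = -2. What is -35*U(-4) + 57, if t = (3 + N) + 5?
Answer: 79/2 ≈ 39.500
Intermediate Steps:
t = 6 (t = (3 - 2) + 5 = 1 + 5 = 6)
U(W) = 1/(6 + W) (U(W) = 1/(W + 6) = 1/(6 + W))
-35*U(-4) + 57 = -35/(6 - 4) + 57 = -35/2 + 57 = 79/2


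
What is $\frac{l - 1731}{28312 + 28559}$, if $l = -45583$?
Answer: $- \frac{47314}{56871} \approx -0.83195$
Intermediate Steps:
$\frac{l - 1731}{28312 + 28559} = \frac{-45583 - 1731}{28312 + 28559} = - \frac{47314}{56871}$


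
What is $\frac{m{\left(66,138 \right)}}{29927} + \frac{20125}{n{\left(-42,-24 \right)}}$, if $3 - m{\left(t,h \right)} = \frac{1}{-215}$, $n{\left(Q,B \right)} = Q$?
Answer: $- \frac{18498622999}{38605830} \approx -479.17$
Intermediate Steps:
$m{\left(t,h \right)} = \frac{646}{215}$ ($m{\left(t,h \right)} = 3 - \frac{1}{-215} = 3 - - \frac{1}{215} = 3 + \frac{1}{215} = \frac{646}{215}$)
$\frac{m{\left(66,138 \right)}}{29927} + \frac{20125}{n{\left(-42,-24 \right)}} = \frac{646}{215 \cdot 29927} + \frac{20125}{-42} = \frac{646}{215} \cdot \frac{1}{29927} + 20125 \left(- \frac{1}{42}\right) = \frac{646}{6434305} - \frac{2875}{6} = - \frac{18498622999}{38605830}$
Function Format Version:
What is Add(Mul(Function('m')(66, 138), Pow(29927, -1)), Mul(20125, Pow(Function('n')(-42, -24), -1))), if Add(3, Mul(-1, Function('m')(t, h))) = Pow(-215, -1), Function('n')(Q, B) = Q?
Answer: Rational(-18498622999, 38605830) ≈ -479.17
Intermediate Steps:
Function('m')(t, h) = Rational(646, 215) (Function('m')(t, h) = Add(3, Mul(-1, Pow(-215, -1))) = Add(3, Mul(-1, Rational(-1, 215))) = Add(3, Rational(1, 215)) = Rational(646, 215))
Add(Mul(Function('m')(66, 138), Pow(29927, -1)), Mul(20125, Pow(Function('n')(-42, -24), -1))) = Add(Mul(Rational(646, 215), Pow(29927, -1)), Mul(20125, Pow(-42, -1))) = Add(Mul(Rational(646, 215), Rational(1, 29927)), Mul(20125, Rational(-1, 42))) = Add(Rational(646, 6434305), Rational(-2875, 6)) = Rational(-18498622999, 38605830)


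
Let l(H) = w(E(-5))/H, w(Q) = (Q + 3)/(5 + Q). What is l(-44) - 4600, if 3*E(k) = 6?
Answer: -1416805/308 ≈ -4600.0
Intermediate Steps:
E(k) = 2 (E(k) = (1/3)*6 = 2)
w(Q) = (3 + Q)/(5 + Q)
l(H) = 5/(7*H) (l(H) = ((3 + 2)/(5 + 2))/H = (5/7)/H = ((1/7)*5)/H = 5/(7*H))
l(-44) - 4600 = (5/7)/(-44) - 4600 = (5/7)*(-1/44) - 4600 = -5/308 - 4600 = -1416805/308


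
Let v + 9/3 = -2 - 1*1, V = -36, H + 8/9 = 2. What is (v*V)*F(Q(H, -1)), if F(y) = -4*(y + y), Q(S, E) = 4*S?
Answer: -7680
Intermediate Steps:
H = 10/9 (H = -8/9 + 2 = 10/9 ≈ 1.1111)
F(y) = -8*y
v = -6 (v = -3 + (-2 - 1*1) = -3 + (-2 - 1) = -3 - 3 = -6)
(v*V)*F(Q(H, -1)) = (-6*(-36))*(-32*10/9) = 216*(-8*40/9) = 216*(-320/9) = -7680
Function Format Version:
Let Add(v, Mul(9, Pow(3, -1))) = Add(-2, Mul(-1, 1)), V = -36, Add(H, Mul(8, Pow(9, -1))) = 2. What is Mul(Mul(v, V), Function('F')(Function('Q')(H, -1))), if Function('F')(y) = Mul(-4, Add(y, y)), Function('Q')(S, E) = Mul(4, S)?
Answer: -7680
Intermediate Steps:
H = Rational(10, 9) (H = Add(Rational(-8, 9), 2) = Rational(10, 9) ≈ 1.1111)
Function('F')(y) = Mul(-8, y) (Function('F')(y) = Mul(-4, Mul(2, y)) = Mul(-8, y))
v = -6 (v = Add(-3, Add(-2, Mul(-1, 1))) = Add(-3, Add(-2, -1)) = Add(-3, -3) = -6)
Mul(Mul(v, V), Function('F')(Function('Q')(H, -1))) = Mul(Mul(-6, -36), Mul(-8, Mul(4, Rational(10, 9)))) = Mul(216, Mul(-8, Rational(40, 9))) = Mul(216, Rational(-320, 9)) = -7680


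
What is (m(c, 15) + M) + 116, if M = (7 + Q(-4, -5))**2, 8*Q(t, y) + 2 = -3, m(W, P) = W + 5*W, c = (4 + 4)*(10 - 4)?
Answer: 28457/64 ≈ 444.64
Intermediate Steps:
c = 48 (c = 8*6 = 48)
m(W, P) = 6*W
Q(t, y) = -5/8 (Q(t, y) = -1/4 + (1/8)*(-3) = -1/4 - 3/8 = -5/8)
M = 2601/64 (M = (7 - 5/8)**2 = (51/8)**2 = 2601/64 ≈ 40.641)
(m(c, 15) + M) + 116 = (6*48 + 2601/64) + 116 = (288 + 2601/64) + 116 = 21033/64 + 116 = 28457/64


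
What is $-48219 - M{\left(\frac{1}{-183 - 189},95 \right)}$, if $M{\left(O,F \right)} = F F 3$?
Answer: $-75294$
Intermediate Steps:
$M{\left(O,F \right)} = 3 F^{2}$ ($M{\left(O,F \right)} = F^{2} \cdot 3 = 3 F^{2}$)
$-48219 - M{\left(\frac{1}{-183 - 189},95 \right)} = -48219 - 3 \cdot 95^{2} = -48219 - 3 \cdot 9025 = -48219 - 27075 = -75294$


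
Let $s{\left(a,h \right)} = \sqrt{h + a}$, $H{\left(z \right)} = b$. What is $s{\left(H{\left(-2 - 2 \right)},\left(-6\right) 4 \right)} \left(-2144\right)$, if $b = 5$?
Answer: $- 2144 i \sqrt{19} \approx - 9345.5 i$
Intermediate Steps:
$H{\left(z \right)} = 5$
$s{\left(a,h \right)} = \sqrt{a + h}$
$s{\left(H{\left(-2 - 2 \right)},\left(-6\right) 4 \right)} \left(-2144\right) = \sqrt{5 - 24} \left(-2144\right) = \sqrt{-19} \left(-2144\right) = i \sqrt{19} \left(-2144\right) = - 2144 i \sqrt{19}$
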